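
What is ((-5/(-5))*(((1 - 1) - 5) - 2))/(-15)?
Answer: 7/15 ≈ 0.46667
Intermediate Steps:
((-5/(-5))*(((1 - 1) - 5) - 2))/(-15) = -(-5*(-⅕))*((0 - 5) - 2)/15 = -(-5 - 2)/15 = -(-7)/15 = -1/15*(-7) = 7/15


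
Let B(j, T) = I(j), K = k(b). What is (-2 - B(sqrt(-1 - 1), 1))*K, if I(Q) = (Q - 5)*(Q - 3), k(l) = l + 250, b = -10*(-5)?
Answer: -4500 + 2400*I*sqrt(2) ≈ -4500.0 + 3394.1*I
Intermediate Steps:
b = 50
k(l) = 250 + l
K = 300 (K = 250 + 50 = 300)
I(Q) = (-5 + Q)*(-3 + Q)
B(j, T) = 15 + j**2 - 8*j
(-2 - B(sqrt(-1 - 1), 1))*K = (-2 - (15 + (sqrt(-1 - 1))**2 - 8*sqrt(-1 - 1)))*300 = (-2 - (15 + (sqrt(-2))**2 - 8*I*sqrt(2)))*300 = (-2 - (15 + (I*sqrt(2))**2 - 8*I*sqrt(2)))*300 = (-2 - (15 - 2 - 8*I*sqrt(2)))*300 = (-2 - (13 - 8*I*sqrt(2)))*300 = (-2 + (-13 + 8*I*sqrt(2)))*300 = (-15 + 8*I*sqrt(2))*300 = -4500 + 2400*I*sqrt(2)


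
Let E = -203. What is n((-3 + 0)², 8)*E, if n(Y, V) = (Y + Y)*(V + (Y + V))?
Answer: -91350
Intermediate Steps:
n(Y, V) = 2*Y*(Y + 2*V) (n(Y, V) = (2*Y)*(V + (V + Y)) = (2*Y)*(Y + 2*V) = 2*Y*(Y + 2*V))
n((-3 + 0)², 8)*E = (2*(-3 + 0)²*((-3 + 0)² + 2*8))*(-203) = (2*(-3)²*((-3)² + 16))*(-203) = (2*9*(9 + 16))*(-203) = (2*9*25)*(-203) = 450*(-203) = -91350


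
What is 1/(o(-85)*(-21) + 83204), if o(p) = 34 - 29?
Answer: 1/83099 ≈ 1.2034e-5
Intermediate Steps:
o(p) = 5
1/(o(-85)*(-21) + 83204) = 1/(5*(-21) + 83204) = 1/(-105 + 83204) = 1/83099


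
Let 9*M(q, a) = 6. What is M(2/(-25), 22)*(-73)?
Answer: -146/3 ≈ -48.667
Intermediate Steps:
M(q, a) = ⅔ (M(q, a) = (⅑)*6 = ⅔)
M(2/(-25), 22)*(-73) = (⅔)*(-73) = -146/3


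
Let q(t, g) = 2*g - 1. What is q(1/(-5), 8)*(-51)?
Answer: -765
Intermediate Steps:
q(t, g) = -1 + 2*g
q(1/(-5), 8)*(-51) = (-1 + 2*8)*(-51) = (-1 + 16)*(-51) = 15*(-51) = -765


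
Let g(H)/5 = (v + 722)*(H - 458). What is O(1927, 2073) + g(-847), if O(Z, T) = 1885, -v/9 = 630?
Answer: 32287585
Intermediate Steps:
v = -5670 (v = -9*630 = -5670)
g(H) = 11330920 - 24740*H (g(H) = 5*((-5670 + 722)*(H - 458)) = 5*(-4948*(-458 + H)) = 5*(2266184 - 4948*H) = 11330920 - 24740*H)
O(1927, 2073) + g(-847) = 1885 + (11330920 - 24740*(-847)) = 1885 + (11330920 + 20954780) = 1885 + 32285700 = 32287585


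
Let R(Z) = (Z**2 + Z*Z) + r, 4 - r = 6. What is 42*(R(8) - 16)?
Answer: 4620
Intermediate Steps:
r = -2 (r = 4 - 1*6 = 4 - 6 = -2)
R(Z) = -2 + 2*Z**2 (R(Z) = (Z**2 + Z*Z) - 2 = (Z**2 + Z**2) - 2 = 2*Z**2 - 2 = -2 + 2*Z**2)
42*(R(8) - 16) = 42*((-2 + 2*8**2) - 16) = 42*((-2 + 2*64) - 16) = 42*((-2 + 128) - 16) = 42*(126 - 16) = 42*110 = 4620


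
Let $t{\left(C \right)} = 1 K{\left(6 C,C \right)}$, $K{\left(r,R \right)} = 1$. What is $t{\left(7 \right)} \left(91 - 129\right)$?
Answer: $-38$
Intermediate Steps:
$t{\left(C \right)} = 1$ ($t{\left(C \right)} = 1 \cdot 1 = 1$)
$t{\left(7 \right)} \left(91 - 129\right) = 1 \left(91 - 129\right) = 1 \left(-38\right) = -38$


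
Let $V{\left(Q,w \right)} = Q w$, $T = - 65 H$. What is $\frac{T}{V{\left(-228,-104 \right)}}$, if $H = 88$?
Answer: $- \frac{55}{228} \approx -0.24123$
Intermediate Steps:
$T = -5720$ ($T = \left(-65\right) 88 = -5720$)
$\frac{T}{V{\left(-228,-104 \right)}} = - \frac{5720}{\left(-228\right) \left(-104\right)} = - \frac{5720}{23712} = \left(-5720\right) \frac{1}{23712} = - \frac{55}{228}$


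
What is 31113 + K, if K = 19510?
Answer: 50623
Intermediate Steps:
31113 + K = 31113 + 19510 = 50623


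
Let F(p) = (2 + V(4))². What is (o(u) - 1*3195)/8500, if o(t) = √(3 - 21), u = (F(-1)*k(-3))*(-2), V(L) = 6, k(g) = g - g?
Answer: -639/1700 + 3*I*√2/8500 ≈ -0.37588 + 0.00049913*I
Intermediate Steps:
k(g) = 0
F(p) = 64 (F(p) = (2 + 6)² = 8² = 64)
u = 0 (u = (64*0)*(-2) = 0*(-2) = 0)
o(t) = 3*I*√2 (o(t) = √(-18) = 3*I*√2)
(o(u) - 1*3195)/8500 = (3*I*√2 - 1*3195)/8500 = (3*I*√2 - 3195)*(1/8500) = (-3195 + 3*I*√2)*(1/8500) = -639/1700 + 3*I*√2/8500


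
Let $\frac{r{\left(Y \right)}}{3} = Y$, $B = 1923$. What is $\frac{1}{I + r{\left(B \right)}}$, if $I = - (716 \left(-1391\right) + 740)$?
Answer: $\frac{1}{1000985} \approx 9.9902 \cdot 10^{-7}$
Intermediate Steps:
$r{\left(Y \right)} = 3 Y$
$I = 995216$ ($I = - (-995956 + 740) = \left(-1\right) \left(-995216\right) = 995216$)
$\frac{1}{I + r{\left(B \right)}} = \frac{1}{995216 + 3 \cdot 1923} = \frac{1}{995216 + 5769} = \frac{1}{1000985}$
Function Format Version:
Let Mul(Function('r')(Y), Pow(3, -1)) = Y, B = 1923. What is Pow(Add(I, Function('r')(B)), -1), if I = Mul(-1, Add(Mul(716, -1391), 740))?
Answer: Rational(1, 1000985) ≈ 9.9902e-7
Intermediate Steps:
Function('r')(Y) = Mul(3, Y)
I = 995216 (I = Mul(-1, Add(-995956, 740)) = Mul(-1, -995216) = 995216)
Pow(Add(I, Function('r')(B)), -1) = Pow(Add(995216, Mul(3, 1923)), -1) = Pow(Add(995216, 5769), -1) = Pow(1000985, -1) = Rational(1, 1000985)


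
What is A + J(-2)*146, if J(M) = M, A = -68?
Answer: -360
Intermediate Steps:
A + J(-2)*146 = -68 - 2*146 = -68 - 292 = -360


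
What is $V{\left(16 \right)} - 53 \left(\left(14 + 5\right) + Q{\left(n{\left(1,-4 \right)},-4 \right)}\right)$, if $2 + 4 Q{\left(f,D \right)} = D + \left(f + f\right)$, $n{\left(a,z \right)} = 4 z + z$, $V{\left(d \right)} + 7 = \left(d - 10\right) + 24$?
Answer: $- \frac{749}{2} \approx -374.5$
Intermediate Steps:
$V{\left(d \right)} = 7 + d$ ($V{\left(d \right)} = -7 + \left(\left(d - 10\right) + 24\right) = -7 + \left(\left(-10 + d\right) + 24\right) = -7 + \left(14 + d\right) = 7 + d$)
$n{\left(a,z \right)} = 5 z$
$Q{\left(f,D \right)} = - \frac{1}{2} + \frac{f}{2} + \frac{D}{4}$ ($Q{\left(f,D \right)} = - \frac{1}{2} + \frac{D + \left(f + f\right)}{4} = - \frac{1}{2} + \frac{D + 2 f}{4} = - \frac{1}{2} + \left(\frac{f}{2} + \frac{D}{4}\right) = - \frac{1}{2} + \frac{f}{2} + \frac{D}{4}$)
$V{\left(16 \right)} - 53 \left(\left(14 + 5\right) + Q{\left(n{\left(1,-4 \right)},-4 \right)}\right) = \left(7 + 16\right) - 53 \left(\left(14 + 5\right) + \left(- \frac{1}{2} + \frac{5 \left(-4\right)}{2} + \frac{1}{4} \left(-4\right)\right)\right) = 23 - 53 \left(19 - \frac{23}{2}\right) = 23 - 53 \cdot \frac{15}{2} = 23 - \frac{795}{2} = - \frac{749}{2}$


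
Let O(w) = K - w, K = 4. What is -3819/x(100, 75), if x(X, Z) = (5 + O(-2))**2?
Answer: -3819/121 ≈ -31.562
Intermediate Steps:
O(w) = 4 - w
x(X, Z) = 121 (x(X, Z) = (5 + (4 - 1*(-2)))**2 = (5 + (4 + 2))**2 = (5 + 6)**2 = 11**2 = 121)
-3819/x(100, 75) = -3819/121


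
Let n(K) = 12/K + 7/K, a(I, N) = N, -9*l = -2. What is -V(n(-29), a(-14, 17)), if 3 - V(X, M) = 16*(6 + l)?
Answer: 869/9 ≈ 96.556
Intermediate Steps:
l = 2/9 (l = -1/9*(-2) = 2/9 ≈ 0.22222)
n(K) = 19/K
V(X, M) = -869/9 (V(X, M) = 3 - 16*(6 + 2/9) = 3 - 16*56/9 = 3 - 1*896/9 = 3 - 896/9 = -869/9)
-V(n(-29), a(-14, 17)) = -1*(-869/9) = 869/9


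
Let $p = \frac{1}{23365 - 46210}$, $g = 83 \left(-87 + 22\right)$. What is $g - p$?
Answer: $- \frac{123248774}{22845} \approx -5395.0$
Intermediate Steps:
$g = -5395$ ($g = 83 \left(-65\right) = -5395$)
$p = - \frac{1}{22845}$ ($p = \frac{1}{-22845} = - \frac{1}{22845} \approx -4.3773 \cdot 10^{-5}$)
$g - p = -5395 - - \frac{1}{22845} = -5395 + \frac{1}{22845} = - \frac{123248774}{22845}$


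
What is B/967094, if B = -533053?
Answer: -533053/967094 ≈ -0.55119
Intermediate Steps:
B/967094 = -533053/967094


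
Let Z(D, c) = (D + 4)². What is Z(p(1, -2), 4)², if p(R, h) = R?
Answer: 625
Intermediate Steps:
Z(D, c) = (4 + D)²
Z(p(1, -2), 4)² = ((4 + 1)²)² = (5²)² = 25² = 625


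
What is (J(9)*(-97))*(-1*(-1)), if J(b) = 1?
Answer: -97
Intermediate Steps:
(J(9)*(-97))*(-1*(-1)) = (1*(-97))*(-1*(-1)) = -97*1 = -97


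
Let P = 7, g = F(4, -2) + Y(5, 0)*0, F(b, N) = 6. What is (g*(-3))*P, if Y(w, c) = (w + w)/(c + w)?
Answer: -126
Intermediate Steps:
Y(w, c) = 2*w/(c + w) (Y(w, c) = (2*w)/(c + w) = 2*w/(c + w))
g = 6 (g = 6 + (2*5/(0 + 5))*0 = 6 + (2*5/5)*0 = 6 + (2*5*(1/5))*0 = 6 + 2*0 = 6 + 0 = 6)
(g*(-3))*P = (6*(-3))*7 = -18*7 = -126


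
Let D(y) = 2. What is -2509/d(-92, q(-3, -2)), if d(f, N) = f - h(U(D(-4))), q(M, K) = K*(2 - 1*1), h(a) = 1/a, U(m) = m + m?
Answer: 10036/369 ≈ 27.198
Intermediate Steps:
U(m) = 2*m
h(a) = 1/a
q(M, K) = K (q(M, K) = K*(2 - 1) = K*1 = K)
d(f, N) = -¼ + f (d(f, N) = f - 1/(2*2) = f - 1/4 = f - 1*¼ = f - ¼ = -¼ + f)
-2509/d(-92, q(-3, -2)) = -2509/(-¼ - 92) = -2509/(-369/4) = -2509*(-4/369) = 10036/369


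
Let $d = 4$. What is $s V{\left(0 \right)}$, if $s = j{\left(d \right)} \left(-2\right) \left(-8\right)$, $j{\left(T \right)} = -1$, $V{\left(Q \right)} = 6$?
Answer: $-96$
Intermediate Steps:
$s = -16$ ($s = \left(-1\right) \left(-2\right) \left(-8\right) = 2 \left(-8\right) = -16$)
$s V{\left(0 \right)} = \left(-16\right) 6 = -96$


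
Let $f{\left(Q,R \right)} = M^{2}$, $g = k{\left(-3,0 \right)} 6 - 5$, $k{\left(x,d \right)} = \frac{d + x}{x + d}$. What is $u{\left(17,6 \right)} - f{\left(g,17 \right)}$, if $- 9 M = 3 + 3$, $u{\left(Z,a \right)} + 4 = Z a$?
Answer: $\frac{878}{9} \approx 97.556$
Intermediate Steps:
$u{\left(Z,a \right)} = -4 + Z a$
$k{\left(x,d \right)} = 1$ ($k{\left(x,d \right)} = \frac{d + x}{d + x} = 1$)
$M = - \frac{2}{3}$ ($M = - \frac{3 + 3}{9} = \left(- \frac{1}{9}\right) 6 = - \frac{2}{3} \approx -0.66667$)
$g = 1$ ($g = 1 \cdot 6 - 5 = 6 - 5 = 1$)
$f{\left(Q,R \right)} = \frac{4}{9}$ ($f{\left(Q,R \right)} = \left(- \frac{2}{3}\right)^{2} = \frac{4}{9}$)
$u{\left(17,6 \right)} - f{\left(g,17 \right)} = \left(-4 + 17 \cdot 6\right) - \frac{4}{9} = \left(-4 + 102\right) - \frac{4}{9} = 98 - \frac{4}{9} = \frac{878}{9}$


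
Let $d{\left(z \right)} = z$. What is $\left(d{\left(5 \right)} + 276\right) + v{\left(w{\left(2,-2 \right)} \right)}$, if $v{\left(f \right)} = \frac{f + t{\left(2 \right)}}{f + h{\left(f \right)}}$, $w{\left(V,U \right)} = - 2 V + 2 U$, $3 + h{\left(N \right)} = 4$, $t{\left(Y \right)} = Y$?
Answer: $\frac{1973}{7} \approx 281.86$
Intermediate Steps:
$h{\left(N \right)} = 1$ ($h{\left(N \right)} = -3 + 4 = 1$)
$v{\left(f \right)} = \frac{2 + f}{1 + f}$ ($v{\left(f \right)} = \frac{f + 2}{f + 1} = \frac{2 + f}{1 + f}$)
$\left(d{\left(5 \right)} + 276\right) + v{\left(w{\left(2,-2 \right)} \right)} = \left(5 + 276\right) + \frac{2 + \left(\left(-2\right) 2 + 2 \left(-2\right)\right)}{1 + \left(\left(-2\right) 2 + 2 \left(-2\right)\right)} = 281 + \frac{2 - 8}{1 - 8} = 281 + \frac{1}{-7} \left(-6\right) = 281 - - \frac{6}{7} = 281 + \frac{6}{7} = \frac{1973}{7}$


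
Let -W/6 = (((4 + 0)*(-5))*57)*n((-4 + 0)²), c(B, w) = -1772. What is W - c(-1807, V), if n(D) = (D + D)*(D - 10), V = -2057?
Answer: 1315052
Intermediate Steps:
n(D) = 2*D*(-10 + D) (n(D) = (2*D)*(-10 + D) = 2*D*(-10 + D))
W = 1313280 (W = -6*((4 + 0)*(-5))*57*2*(-4 + 0)²*(-10 + (-4 + 0)²) = -6*(4*(-5))*57*2*(-4)²*(-10 + (-4)²) = -6*(-20*57)*2*16*(-10 + 16) = -(-6840)*2*16*6 = -(-6840)*192 = -6*(-218880) = 1313280)
W - c(-1807, V) = 1313280 - 1*(-1772) = 1313280 + 1772 = 1315052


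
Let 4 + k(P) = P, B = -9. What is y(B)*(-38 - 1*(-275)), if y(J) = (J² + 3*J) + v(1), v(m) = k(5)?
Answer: 13035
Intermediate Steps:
k(P) = -4 + P
v(m) = 1 (v(m) = -4 + 5 = 1)
y(J) = 1 + J² + 3*J (y(J) = (J² + 3*J) + 1 = 1 + J² + 3*J)
y(B)*(-38 - 1*(-275)) = (1 + (-9)² + 3*(-9))*(-38 - 1*(-275)) = (1 + 81 - 27)*(-38 + 275) = 55*237 = 13035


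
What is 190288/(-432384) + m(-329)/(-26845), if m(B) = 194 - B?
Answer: -333401137/725459280 ≈ -0.45957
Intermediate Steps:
190288/(-432384) + m(-329)/(-26845) = 190288/(-432384) + (194 - 1*(-329))/(-26845) = 190288*(-1/432384) + (194 + 329)*(-1/26845) = -11893/27024 + 523*(-1/26845) = -11893/27024 - 523/26845 = -333401137/725459280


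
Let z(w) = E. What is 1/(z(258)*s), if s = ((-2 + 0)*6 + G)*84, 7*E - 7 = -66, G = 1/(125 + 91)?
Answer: 18/152869 ≈ 0.00011775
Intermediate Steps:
G = 1/216 ≈ 0.0046296
E = -59/7 (E = 1 + (1/7)*(-66) = 1 - 66/7 = -59/7 ≈ -8.4286)
z(w) = -59/7
s = -18137/18 (s = ((-2 + 0)*6 + 1/216)*84 = (-2*6 + 1/216)*84 = (-12 + 1/216)*84 = -2591/216*84 = -18137/18 ≈ -1007.6)
1/(z(258)*s) = 1/((-59/7)*(-18137/18)) = -7/59*(-18/18137) = 18/152869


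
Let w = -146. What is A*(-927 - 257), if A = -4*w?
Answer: -691456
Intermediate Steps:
A = 584 (A = -4*(-146) = 584)
A*(-927 - 257) = 584*(-927 - 257) = 584*(-1184) = -691456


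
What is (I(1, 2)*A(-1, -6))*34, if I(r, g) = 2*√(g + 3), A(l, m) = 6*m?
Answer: -2448*√5 ≈ -5473.9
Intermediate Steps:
I(r, g) = 2*√(3 + g)
(I(1, 2)*A(-1, -6))*34 = ((2*√(3 + 2))*(6*(-6)))*34 = ((2*√5)*(-36))*34 = -72*√5*34 = -2448*√5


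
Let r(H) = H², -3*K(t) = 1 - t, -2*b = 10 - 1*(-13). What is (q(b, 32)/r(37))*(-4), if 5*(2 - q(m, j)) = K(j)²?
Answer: 3484/61605 ≈ 0.056554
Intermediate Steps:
b = -23/2 (b = -(10 - 1*(-13))/2 = -(10 + 13)/2 = -½*23 = -23/2 ≈ -11.500)
K(t) = -⅓ + t/3 (K(t) = -(1 - t)/3 = -⅓ + t/3)
q(m, j) = 2 - (-⅓ + j/3)²/5
(q(b, 32)/r(37))*(-4) = ((2 - (-1 + 32)²/45)/(37²))*(-4) = ((2 - 1/45*31²)/1369)*(-4) = ((2 - 1/45*961)*(1/1369))*(-4) = ((2 - 961/45)*(1/1369))*(-4) = -871/45*1/1369*(-4) = -871/61605*(-4) = 3484/61605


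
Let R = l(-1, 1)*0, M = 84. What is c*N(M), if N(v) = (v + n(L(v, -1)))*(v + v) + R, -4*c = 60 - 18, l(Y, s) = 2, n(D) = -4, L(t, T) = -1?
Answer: -141120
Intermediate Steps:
R = 0 (R = 2*0 = 0)
c = -21/2 (c = -(60 - 18)/4 = -¼*42 = -21/2 ≈ -10.500)
N(v) = 2*v*(-4 + v) (N(v) = (v - 4)*(v + v) + 0 = (-4 + v)*(2*v) + 0 = 2*v*(-4 + v) + 0 = 2*v*(-4 + v))
c*N(M) = -21*84*(-4 + 84) = -21*84*80 = -21/2*13440 = -141120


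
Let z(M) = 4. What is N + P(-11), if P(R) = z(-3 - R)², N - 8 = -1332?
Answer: -1308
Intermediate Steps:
N = -1324 (N = 8 - 1332 = -1324)
P(R) = 16 (P(R) = 4² = 16)
N + P(-11) = -1324 + 16 = -1308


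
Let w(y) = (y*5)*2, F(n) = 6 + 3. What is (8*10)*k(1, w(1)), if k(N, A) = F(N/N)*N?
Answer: 720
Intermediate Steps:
F(n) = 9
w(y) = 10*y (w(y) = (5*y)*2 = 10*y)
k(N, A) = 9*N
(8*10)*k(1, w(1)) = (8*10)*(9*1) = 80*9 = 720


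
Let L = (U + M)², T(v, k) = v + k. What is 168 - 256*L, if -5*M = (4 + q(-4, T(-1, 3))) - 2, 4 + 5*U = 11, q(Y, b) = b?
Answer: 1896/25 ≈ 75.840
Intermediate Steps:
T(v, k) = k + v
U = 7/5 (U = -⅘ + (⅕)*11 = -⅘ + 11/5 = 7/5 ≈ 1.4000)
M = -⅘ (M = -((4 + (3 - 1)) - 2)/5 = -((4 + 2) - 2)/5 = -(6 - 2)/5 = -⅕*4 = -⅘ ≈ -0.80000)
L = 9/25 (L = (7/5 - ⅘)² = (⅗)² = 9/25 ≈ 0.36000)
168 - 256*L = 168 - 256*9/25 = 168 - 2304/25 = 1896/25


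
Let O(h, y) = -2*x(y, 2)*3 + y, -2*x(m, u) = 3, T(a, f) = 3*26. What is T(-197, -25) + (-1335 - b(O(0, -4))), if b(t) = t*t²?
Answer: -1382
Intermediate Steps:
T(a, f) = 78
x(m, u) = -3/2 (x(m, u) = -½*3 = -3/2)
O(h, y) = 9 + y (O(h, y) = -2*(-3/2)*3 + y = 3*3 + y = 9 + y)
b(t) = t³
T(-197, -25) + (-1335 - b(O(0, -4))) = 78 + (-1335 - (9 - 4)³) = 78 + (-1335 - 1*5³) = 78 + (-1335 - 1*125) = 78 + (-1335 - 125) = 78 - 1460 = -1382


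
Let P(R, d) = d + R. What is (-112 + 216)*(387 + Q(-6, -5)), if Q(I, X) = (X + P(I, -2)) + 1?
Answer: 39000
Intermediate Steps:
P(R, d) = R + d
Q(I, X) = -1 + I + X (Q(I, X) = (X + (I - 2)) + 1 = (X + (-2 + I)) + 1 = (-2 + I + X) + 1 = -1 + I + X)
(-112 + 216)*(387 + Q(-6, -5)) = (-112 + 216)*(387 + (-1 - 6 - 5)) = 104*(387 - 12) = 104*375 = 39000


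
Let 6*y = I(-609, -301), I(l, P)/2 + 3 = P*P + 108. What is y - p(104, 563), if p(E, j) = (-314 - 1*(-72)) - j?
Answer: 93121/3 ≈ 31040.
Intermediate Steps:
p(E, j) = -242 - j (p(E, j) = (-314 + 72) - j = -242 - j)
I(l, P) = 210 + 2*P² (I(l, P) = -6 + 2*(P*P + 108) = -6 + 2*(P² + 108) = -6 + 2*(108 + P²) = -6 + (216 + 2*P²) = 210 + 2*P²)
y = 90706/3 (y = (210 + 2*(-301)²)/6 = (210 + 2*90601)/6 = (210 + 181202)/6 = (⅙)*181412 = 90706/3 ≈ 30235.)
y - p(104, 563) = 90706/3 - (-242 - 1*563) = 90706/3 - (-242 - 563) = 90706/3 - 1*(-805) = 90706/3 + 805 = 93121/3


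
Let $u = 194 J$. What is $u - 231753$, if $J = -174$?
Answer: $-265509$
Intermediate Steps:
$u = -33756$ ($u = 194 \left(-174\right) = -33756$)
$u - 231753 = -33756 - 231753 = -265509$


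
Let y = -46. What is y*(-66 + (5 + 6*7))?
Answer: 874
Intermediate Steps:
y*(-66 + (5 + 6*7)) = -46*(-66 + (5 + 6*7)) = -46*(-66 + (5 + 42)) = -46*(-66 + 47) = -46*(-19) = 874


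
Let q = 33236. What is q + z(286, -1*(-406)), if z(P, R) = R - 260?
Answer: 33382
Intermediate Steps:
z(P, R) = -260 + R
q + z(286, -1*(-406)) = 33236 + (-260 - 1*(-406)) = 33236 + (-260 + 406) = 33236 + 146 = 33382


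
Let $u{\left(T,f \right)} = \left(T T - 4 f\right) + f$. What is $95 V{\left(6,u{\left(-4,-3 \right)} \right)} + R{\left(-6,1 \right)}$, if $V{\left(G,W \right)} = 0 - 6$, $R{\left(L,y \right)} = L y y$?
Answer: $-576$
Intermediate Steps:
$u{\left(T,f \right)} = T^{2} - 3 f$ ($u{\left(T,f \right)} = \left(T^{2} - 4 f\right) + f = T^{2} - 3 f$)
$R{\left(L,y \right)} = L y^{2}$
$V{\left(G,W \right)} = -6$ ($V{\left(G,W \right)} = 0 - 6 = -6$)
$95 V{\left(6,u{\left(-4,-3 \right)} \right)} + R{\left(-6,1 \right)} = 95 \left(-6\right) - 6 \cdot 1^{2} = -570 - 6 = -576$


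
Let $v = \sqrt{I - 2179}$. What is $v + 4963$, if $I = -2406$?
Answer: $4963 + i \sqrt{4585} \approx 4963.0 + 67.713 i$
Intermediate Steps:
$v = i \sqrt{4585}$ ($v = \sqrt{-2406 - 2179} = \sqrt{-4585} = i \sqrt{4585} \approx 67.713 i$)
$v + 4963 = i \sqrt{4585} + 4963 = 4963 + i \sqrt{4585}$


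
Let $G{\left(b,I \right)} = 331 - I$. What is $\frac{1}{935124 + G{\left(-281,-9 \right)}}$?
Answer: $\frac{1}{935464} \approx 1.069 \cdot 10^{-6}$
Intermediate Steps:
$\frac{1}{935124 + G{\left(-281,-9 \right)}} = \frac{1}{935124 + \left(331 - -9\right)} = \frac{1}{935124 + \left(331 + 9\right)} = \frac{1}{935124 + 340} = \frac{1}{935464}$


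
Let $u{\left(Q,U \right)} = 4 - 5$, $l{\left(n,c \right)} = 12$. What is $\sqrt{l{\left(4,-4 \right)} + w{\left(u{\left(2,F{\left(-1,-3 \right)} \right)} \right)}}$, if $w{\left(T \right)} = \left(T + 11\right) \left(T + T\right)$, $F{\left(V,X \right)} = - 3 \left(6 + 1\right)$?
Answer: $2 i \sqrt{2} \approx 2.8284 i$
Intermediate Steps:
$F{\left(V,X \right)} = -21$ ($F{\left(V,X \right)} = \left(-3\right) 7 = -21$)
$u{\left(Q,U \right)} = -1$
$w{\left(T \right)} = 2 T \left(11 + T\right)$ ($w{\left(T \right)} = \left(11 + T\right) 2 T = 2 T \left(11 + T\right)$)
$\sqrt{l{\left(4,-4 \right)} + w{\left(u{\left(2,F{\left(-1,-3 \right)} \right)} \right)}} = \sqrt{12 + 2 \left(-1\right) \left(11 - 1\right)} = \sqrt{12 + 2 \left(-1\right) 10} = \sqrt{12 - 20} = \sqrt{-8} = 2 i \sqrt{2}$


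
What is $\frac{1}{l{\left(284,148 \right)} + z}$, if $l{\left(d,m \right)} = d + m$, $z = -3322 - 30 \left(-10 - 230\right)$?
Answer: $\frac{1}{4310} \approx 0.00023202$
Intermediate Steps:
$z = 3878$ ($z = -3322 - 30 \left(-240\right) = -3322 - -7200 = -3322 + 7200 = 3878$)
$\frac{1}{l{\left(284,148 \right)} + z} = \frac{1}{\left(284 + 148\right) + 3878} = \frac{1}{432 + 3878} = \frac{1}{4310}$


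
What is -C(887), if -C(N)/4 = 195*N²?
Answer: 613679820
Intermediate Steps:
C(N) = -780*N²
-C(887) = -(-780)*887² = -(-780)*786769 = -1*(-613679820) = 613679820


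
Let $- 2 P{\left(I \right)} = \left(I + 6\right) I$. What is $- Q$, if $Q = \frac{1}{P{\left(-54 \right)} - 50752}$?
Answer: $\frac{1}{52048} \approx 1.9213 \cdot 10^{-5}$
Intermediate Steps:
$P{\left(I \right)} = - \frac{I \left(6 + I\right)}{2}$ ($P{\left(I \right)} = - \frac{\left(I + 6\right) I}{2} = - \frac{\left(6 + I\right) I}{2} = - \frac{I \left(6 + I\right)}{2}$)
$Q = - \frac{1}{52048}$ ($Q = \frac{1}{\left(- \frac{1}{2}\right) \left(-54\right) \left(6 - 54\right) - 50752} = \frac{1}{\left(- \frac{1}{2}\right) \left(-54\right) \left(-48\right) - 50752} = \frac{1}{-1296 - 50752} = \frac{1}{-52048} = - \frac{1}{52048} \approx -1.9213 \cdot 10^{-5}$)
$- Q = \left(-1\right) \left(- \frac{1}{52048}\right) = \frac{1}{52048}$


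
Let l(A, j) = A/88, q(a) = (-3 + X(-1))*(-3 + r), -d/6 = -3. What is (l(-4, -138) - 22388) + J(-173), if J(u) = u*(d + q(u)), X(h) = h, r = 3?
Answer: -561045/22 ≈ -25502.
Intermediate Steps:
d = 18 (d = -6*(-3) = 18)
q(a) = 0 (q(a) = (-3 - 1)*(-3 + 3) = -4*0 = 0)
l(A, j) = A/88 (l(A, j) = A*(1/88) = A/88)
J(u) = 18*u (J(u) = u*(18 + 0) = u*18 = 18*u)
(l(-4, -138) - 22388) + J(-173) = ((1/88)*(-4) - 22388) + 18*(-173) = (-1/22 - 22388) - 3114 = -492537/22 - 3114 = -561045/22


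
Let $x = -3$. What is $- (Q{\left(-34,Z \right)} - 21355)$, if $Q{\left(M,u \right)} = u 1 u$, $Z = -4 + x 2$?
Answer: $21255$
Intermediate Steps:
$Z = -10$ ($Z = -4 - 6 = -10$)
$Q{\left(M,u \right)} = u^{2}$ ($Q{\left(M,u \right)} = u u = u^{2}$)
$- (Q{\left(-34,Z \right)} - 21355) = - (\left(-10\right)^{2} - 21355) = - (100 - 21355) = \left(-1\right) \left(-21255\right) = 21255$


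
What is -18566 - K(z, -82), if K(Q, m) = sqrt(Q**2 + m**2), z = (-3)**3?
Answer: -18566 - sqrt(7453) ≈ -18652.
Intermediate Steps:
z = -27
-18566 - K(z, -82) = -18566 - sqrt((-27)**2 + (-82)**2) = -18566 - sqrt(729 + 6724) = -18566 - sqrt(7453)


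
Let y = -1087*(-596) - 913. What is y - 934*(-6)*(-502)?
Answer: -2166269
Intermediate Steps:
y = 646939 (y = 647852 - 913 = 646939)
y - 934*(-6)*(-502) = 646939 - 934*(-6)*(-502) = 646939 + 5604*(-502) = 646939 - 2813208 = -2166269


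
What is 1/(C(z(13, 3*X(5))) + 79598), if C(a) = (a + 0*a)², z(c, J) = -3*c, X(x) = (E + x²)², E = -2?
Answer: 1/81119 ≈ 1.2328e-5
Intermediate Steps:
X(x) = (-2 + x²)²
C(a) = a² (C(a) = (a + 0)² = a²)
1/(C(z(13, 3*X(5))) + 79598) = 1/((-3*13)² + 79598) = 1/((-39)² + 79598) = 1/(1521 + 79598) = 1/81119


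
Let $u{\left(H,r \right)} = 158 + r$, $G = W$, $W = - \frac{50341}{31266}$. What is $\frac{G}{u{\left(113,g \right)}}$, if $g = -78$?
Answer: $- \frac{50341}{2501280} \approx -0.020126$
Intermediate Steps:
$W = - \frac{50341}{31266}$ ($W = \left(-50341\right) \frac{1}{31266} = - \frac{50341}{31266} \approx -1.6101$)
$G = - \frac{50341}{31266} \approx -1.6101$
$\frac{G}{u{\left(113,g \right)}} = - \frac{50341}{31266 \left(158 - 78\right)} = - \frac{50341}{31266 \cdot 80} = \left(- \frac{50341}{31266}\right) \frac{1}{80} = - \frac{50341}{2501280}$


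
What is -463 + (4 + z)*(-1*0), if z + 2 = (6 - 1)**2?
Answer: -463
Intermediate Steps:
z = 23 (z = -2 + (6 - 1)**2 = -2 + 5**2 = -2 + 25 = 23)
-463 + (4 + z)*(-1*0) = -463 + (4 + 23)*(-1*0) = -463 + 27*0 = -463 + 0 = -463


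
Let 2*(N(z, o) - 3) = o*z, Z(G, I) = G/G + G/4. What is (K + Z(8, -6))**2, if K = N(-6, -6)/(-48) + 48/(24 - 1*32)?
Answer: 3025/256 ≈ 11.816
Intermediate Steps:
Z(G, I) = 1 + G/4 (Z(G, I) = 1 + G*(1/4) = 1 + G/4)
N(z, o) = 3 + o*z/2 (N(z, o) = 3 + (o*z)/2 = 3 + o*z/2)
K = -103/16 (K = (3 + (1/2)*(-6)*(-6))/(-48) + 48/(24 - 1*32) = (3 + 18)*(-1/48) + 48/(24 - 32) = 21*(-1/48) + 48/(-8) = -7/16 + 48*(-1/8) = -7/16 - 6 = -103/16 ≈ -6.4375)
(K + Z(8, -6))**2 = (-103/16 + (1 + (1/4)*8))**2 = (-103/16 + (1 + 2))**2 = (-103/16 + 3)**2 = (-55/16)**2 = 3025/256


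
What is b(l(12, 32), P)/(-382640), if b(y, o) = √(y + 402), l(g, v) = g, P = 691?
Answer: -3*√46/382640 ≈ -5.3175e-5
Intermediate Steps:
b(y, o) = √(402 + y)
b(l(12, 32), P)/(-382640) = √(402 + 12)/(-382640) = √414*(-1/382640) = (3*√46)*(-1/382640) = -3*√46/382640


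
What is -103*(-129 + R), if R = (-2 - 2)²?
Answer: 11639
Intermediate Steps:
R = 16 (R = (-4)² = 16)
-103*(-129 + R) = -103*(-129 + 16) = -103*(-113) = 11639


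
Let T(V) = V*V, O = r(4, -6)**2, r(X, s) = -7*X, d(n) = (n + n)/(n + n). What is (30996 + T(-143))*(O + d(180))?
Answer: 40384325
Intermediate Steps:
d(n) = 1 (d(n) = (2*n)/((2*n)) = (2*n)*(1/(2*n)) = 1)
O = 784 (O = (-7*4)**2 = (-28)**2 = 784)
T(V) = V**2
(30996 + T(-143))*(O + d(180)) = (30996 + (-143)**2)*(784 + 1) = (30996 + 20449)*785 = 51445*785 = 40384325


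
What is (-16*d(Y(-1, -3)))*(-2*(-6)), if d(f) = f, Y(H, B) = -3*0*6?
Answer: 0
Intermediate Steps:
Y(H, B) = 0 (Y(H, B) = 0*6 = 0)
(-16*d(Y(-1, -3)))*(-2*(-6)) = (-16*0)*(-2*(-6)) = 0*12 = 0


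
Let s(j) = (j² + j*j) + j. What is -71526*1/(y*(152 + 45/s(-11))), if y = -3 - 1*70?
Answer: 5507502/855487 ≈ 6.4379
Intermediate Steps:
y = -73 (y = -3 - 70 = -73)
s(j) = j + 2*j² (s(j) = (j² + j²) + j = 2*j² + j = j + 2*j²)
-71526*1/(y*(152 + 45/s(-11))) = -71526*(-1/(73*(152 + 45/((-11*(1 + 2*(-11))))))) = -71526*(-1/(73*(152 + 45/((-11*(1 - 22)))))) = -71526*(-1/(73*(152 + 45/((-11*(-21)))))) = -71526*(-1/(73*(152 + 45/231))) = -71526*(-1/(73*(152 + 45*(1/231)))) = -71526*(-1/(73*(152 + 15/77))) = -71526/((-73*11719/77)) = -71526/(-855487/77) = -71526*(-77/855487) = 5507502/855487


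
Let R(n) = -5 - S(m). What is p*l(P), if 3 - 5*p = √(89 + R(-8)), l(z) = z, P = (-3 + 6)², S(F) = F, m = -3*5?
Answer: 27/5 - 27*√11/5 ≈ -12.510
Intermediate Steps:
m = -15
R(n) = 10 (R(n) = -5 - 1*(-15) = -5 + 15 = 10)
P = 9 (P = 3² = 9)
p = ⅗ - 3*√11/5 (p = ⅗ - √(89 + 10)/5 = ⅗ - 3*√11/5 ≈ -1.3900)
p*l(P) = (⅗ - 3*√11/5)*9 = 27/5 - 27*√11/5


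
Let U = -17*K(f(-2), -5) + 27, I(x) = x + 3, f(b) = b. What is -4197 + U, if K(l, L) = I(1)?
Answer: -4238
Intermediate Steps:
I(x) = 3 + x
K(l, L) = 4 (K(l, L) = 3 + 1 = 4)
U = -41 (U = -17*4 + 27 = -68 + 27 = -41)
-4197 + U = -4197 - 41 = -4238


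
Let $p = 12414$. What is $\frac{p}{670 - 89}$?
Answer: $\frac{12414}{581} \approx 21.367$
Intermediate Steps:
$\frac{p}{670 - 89} = \frac{1}{670 - 89} \cdot 12414 = \frac{1}{581} \cdot 12414 = \frac{12414}{581}$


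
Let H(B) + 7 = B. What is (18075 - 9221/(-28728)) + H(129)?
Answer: 522772637/28728 ≈ 18197.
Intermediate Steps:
H(B) = -7 + B
(18075 - 9221/(-28728)) + H(129) = (18075 - 9221/(-28728)) + (-7 + 129) = (18075 - 9221*(-1/28728)) + 122 = (18075 + 9221/28728) + 122 = 519267821/28728 + 122 = 522772637/28728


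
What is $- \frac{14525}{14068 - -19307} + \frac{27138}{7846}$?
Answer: $\frac{15835352}{5237205} \approx 3.0236$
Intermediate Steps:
$- \frac{14525}{14068 - -19307} + \frac{27138}{7846} = - \frac{14525}{14068 + 19307} + 27138 \cdot \frac{1}{7846} = - \frac{14525}{33375} + \frac{13569}{3923} = \left(-14525\right) \frac{1}{33375} + \frac{13569}{3923} = - \frac{581}{1335} + \frac{13569}{3923} = \frac{15835352}{5237205}$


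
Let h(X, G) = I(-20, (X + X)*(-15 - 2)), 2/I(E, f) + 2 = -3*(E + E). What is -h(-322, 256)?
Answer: -1/59 ≈ -0.016949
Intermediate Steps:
I(E, f) = 2/(-2 - 6*E) (I(E, f) = 2/(-2 - 3*(E + E)) = 2/(-2 - 6*E))
h(X, G) = 1/59 (h(X, G) = -1/(1 + 3*(-20)) = -1/(1 - 60) = -1/(-59) = -1*(-1/59) = 1/59)
-h(-322, 256) = -1*1/59 = -1/59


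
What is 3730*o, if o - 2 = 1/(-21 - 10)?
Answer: 227530/31 ≈ 7339.7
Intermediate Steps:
o = 61/31 (o = 2 + 1/(-21 - 10) = 2 + 1/(-31) = 2 - 1/31 = 61/31 ≈ 1.9677)
3730*o = 3730*(61/31) = 227530/31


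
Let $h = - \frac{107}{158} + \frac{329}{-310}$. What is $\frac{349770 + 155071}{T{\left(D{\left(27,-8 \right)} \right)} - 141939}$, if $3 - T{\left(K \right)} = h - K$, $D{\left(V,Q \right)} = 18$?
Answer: $- \frac{6181778045}{1737764622} \approx -3.5573$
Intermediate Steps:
$h = - \frac{21288}{12245}$ ($h = \left(-107\right) \frac{1}{158} + 329 \left(- \frac{1}{310}\right) = - \frac{107}{158} - \frac{329}{310} = - \frac{21288}{12245} \approx -1.7385$)
$T{\left(K \right)} = \frac{58023}{12245} + K$ ($T{\left(K \right)} = 3 - \left(- \frac{21288}{12245} - K\right) = 3 + \left(\frac{21288}{12245} + K\right) = \frac{58023}{12245} + K$)
$\frac{349770 + 155071}{T{\left(D{\left(27,-8 \right)} \right)} - 141939} = \frac{349770 + 155071}{\left(\frac{58023}{12245} + 18\right) - 141939} = \frac{504841}{\frac{278433}{12245} - 141939} = \frac{504841}{- \frac{1737764622}{12245}} = 504841 \left(- \frac{12245}{1737764622}\right) = - \frac{6181778045}{1737764622}$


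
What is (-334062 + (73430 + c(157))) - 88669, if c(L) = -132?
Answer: -349433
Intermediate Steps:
(-334062 + (73430 + c(157))) - 88669 = (-334062 + (73430 - 132)) - 88669 = (-334062 + 73298) - 88669 = -260764 - 88669 = -349433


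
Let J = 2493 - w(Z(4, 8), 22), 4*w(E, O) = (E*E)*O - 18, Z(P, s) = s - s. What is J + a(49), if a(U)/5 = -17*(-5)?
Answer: 5845/2 ≈ 2922.5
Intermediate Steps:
Z(P, s) = 0
w(E, O) = -9/2 + O*E²/4 (w(E, O) = ((E*E)*O - 18)/4 = (E²*O - 18)/4 = (O*E² - 18)/4 = (-18 + O*E²)/4 = -9/2 + O*E²/4)
a(U) = 425 (a(U) = 5*(-17*(-5)) = 5*85 = 425)
J = 4995/2 (J = 2493 - (-9/2 + (¼)*22*0²) = 2493 - (-9/2 + (¼)*22*0) = 2493 - (-9/2 + 0) = 2493 - 1*(-9/2) = 2493 + 9/2 = 4995/2 ≈ 2497.5)
J + a(49) = 4995/2 + 425 = 5845/2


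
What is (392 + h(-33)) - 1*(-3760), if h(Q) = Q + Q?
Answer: 4086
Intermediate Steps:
h(Q) = 2*Q
(392 + h(-33)) - 1*(-3760) = (392 + 2*(-33)) - 1*(-3760) = (392 - 66) + 3760 = 326 + 3760 = 4086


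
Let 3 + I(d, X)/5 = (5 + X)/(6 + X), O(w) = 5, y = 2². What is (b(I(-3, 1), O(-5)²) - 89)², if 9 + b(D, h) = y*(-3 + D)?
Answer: 1144900/49 ≈ 23365.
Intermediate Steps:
y = 4
I(d, X) = -15 + 5*(5 + X)/(6 + X) (I(d, X) = -15 + 5*((5 + X)/(6 + X)) = -15 + 5*(5 + X)/(6 + X))
b(D, h) = -21 + 4*D (b(D, h) = -9 + 4*(-3 + D) = -9 + (-12 + 4*D) = -21 + 4*D)
(b(I(-3, 1), O(-5)²) - 89)² = ((-21 + 4*(5*(-13 - 2*1)/(6 + 1))) - 89)² = ((-21 + 4*(5*(-13 - 2)/7)) - 89)² = ((-21 + 4*(5*(⅐)*(-15))) - 89)² = ((-21 + 4*(-75/7)) - 89)² = ((-21 - 300/7) - 89)² = (-447/7 - 89)² = (-1070/7)² = 1144900/49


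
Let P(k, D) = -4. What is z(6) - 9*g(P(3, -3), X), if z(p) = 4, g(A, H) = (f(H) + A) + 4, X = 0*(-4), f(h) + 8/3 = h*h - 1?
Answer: 37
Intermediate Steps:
f(h) = -11/3 + h² (f(h) = -8/3 + (h*h - 1) = -8/3 + (h² - 1) = -8/3 + (-1 + h²) = -11/3 + h²)
X = 0
g(A, H) = ⅓ + A + H² (g(A, H) = ((-11/3 + H²) + A) + 4 = (-11/3 + A + H²) + 4 = ⅓ + A + H²)
z(6) - 9*g(P(3, -3), X) = 4 - 9*(⅓ - 4 + 0²) = 4 - 9*(⅓ - 4 + 0) = 4 - 9*(-11/3) = 4 + 33 = 37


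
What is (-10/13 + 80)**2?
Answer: 1060900/169 ≈ 6277.5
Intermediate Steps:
(-10/13 + 80)**2 = (1030/13)**2 = 1060900/169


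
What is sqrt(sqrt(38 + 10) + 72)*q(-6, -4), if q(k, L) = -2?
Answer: -4*sqrt(18 + sqrt(3)) ≈ -17.768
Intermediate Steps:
sqrt(sqrt(38 + 10) + 72)*q(-6, -4) = sqrt(sqrt(38 + 10) + 72)*(-2) = sqrt(sqrt(48) + 72)*(-2) = sqrt(4*sqrt(3) + 72)*(-2) = sqrt(72 + 4*sqrt(3))*(-2) = -2*sqrt(72 + 4*sqrt(3))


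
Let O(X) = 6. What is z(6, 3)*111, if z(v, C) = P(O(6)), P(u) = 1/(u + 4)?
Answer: 111/10 ≈ 11.100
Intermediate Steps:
P(u) = 1/(4 + u)
z(v, C) = 1/10 (z(v, C) = 1/(4 + 6) = 1/10)
z(6, 3)*111 = (1/10)*111 = 111/10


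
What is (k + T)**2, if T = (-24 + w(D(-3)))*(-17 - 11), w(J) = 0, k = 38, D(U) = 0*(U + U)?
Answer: 504100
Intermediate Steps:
D(U) = 0 (D(U) = 0*(2*U) = 0)
T = 672 (T = (-24 + 0)*(-17 - 11) = -24*(-28) = 672)
(k + T)**2 = (38 + 672)**2 = 710**2 = 504100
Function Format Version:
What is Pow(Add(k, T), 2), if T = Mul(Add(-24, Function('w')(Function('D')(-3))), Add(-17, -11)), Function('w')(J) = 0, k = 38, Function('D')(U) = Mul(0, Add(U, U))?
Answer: 504100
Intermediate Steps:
Function('D')(U) = 0 (Function('D')(U) = Mul(0, Mul(2, U)) = 0)
T = 672 (T = Mul(Add(-24, 0), Add(-17, -11)) = Mul(-24, -28) = 672)
Pow(Add(k, T), 2) = Pow(Add(38, 672), 2) = Pow(710, 2) = 504100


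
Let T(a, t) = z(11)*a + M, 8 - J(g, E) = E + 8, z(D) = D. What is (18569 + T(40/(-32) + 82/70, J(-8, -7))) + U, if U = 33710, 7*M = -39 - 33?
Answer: 1045357/20 ≈ 52268.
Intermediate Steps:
M = -72/7 (M = (-39 - 33)/7 = (⅐)*(-72) = -72/7 ≈ -10.286)
J(g, E) = -E (J(g, E) = 8 - (E + 8) = 8 - (8 + E) = 8 + (-8 - E) = -E)
T(a, t) = -72/7 + 11*a (T(a, t) = 11*a - 72/7 = -72/7 + 11*a)
(18569 + T(40/(-32) + 82/70, J(-8, -7))) + U = (18569 + (-72/7 + 11*(40/(-32) + 82/70))) + 33710 = (18569 + (-72/7 + 11*(40*(-1/32) + 82*(1/70)))) + 33710 = (18569 + (-72/7 + 11*(-5/4 + 41/35))) + 33710 = (18569 + (-72/7 + 11*(-11/140))) + 33710 = (18569 + (-72/7 - 121/140)) + 33710 = (18569 - 223/20) + 33710 = 371157/20 + 33710 = 1045357/20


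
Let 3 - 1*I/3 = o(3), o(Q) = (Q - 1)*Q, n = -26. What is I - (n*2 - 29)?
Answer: 72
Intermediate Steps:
o(Q) = Q*(-1 + Q) (o(Q) = (-1 + Q)*Q = Q*(-1 + Q))
I = -9 (I = 9 - 9*(-1 + 3) = 9 - 9*2 = 9 - 3*6 = 9 - 18 = -9)
I - (n*2 - 29) = -9 - (-26*2 - 29) = -9 - (-52 - 29) = -9 - 1*(-81) = -9 + 81 = 72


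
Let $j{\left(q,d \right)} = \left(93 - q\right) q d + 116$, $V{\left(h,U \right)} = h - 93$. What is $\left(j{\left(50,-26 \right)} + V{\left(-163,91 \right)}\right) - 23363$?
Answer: $-79403$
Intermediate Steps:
$V{\left(h,U \right)} = -93 + h$
$j{\left(q,d \right)} = 116 + d q \left(93 - q\right)$ ($j{\left(q,d \right)} = q \left(93 - q\right) d + 116 = d q \left(93 - q\right) + 116 = 116 + d q \left(93 - q\right)$)
$\left(j{\left(50,-26 \right)} + V{\left(-163,91 \right)}\right) - 23363 = \left(\left(116 - - 26 \cdot 50^{2} + 93 \left(-26\right) 50\right) - 256\right) - 23363 = \left(\left(116 - \left(-26\right) 2500 - 120900\right) - 256\right) - 23363 = \left(\left(116 + 65000 - 120900\right) - 256\right) - 23363 = \left(-55784 - 256\right) - 23363 = -56040 - 23363 = -79403$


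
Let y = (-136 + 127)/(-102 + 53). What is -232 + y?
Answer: -11359/49 ≈ -231.82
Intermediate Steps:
y = 9/49 (y = -9/(-49) = -9*(-1/49) = 9/49 ≈ 0.18367)
-232 + y = -232 + 9/49 = -11359/49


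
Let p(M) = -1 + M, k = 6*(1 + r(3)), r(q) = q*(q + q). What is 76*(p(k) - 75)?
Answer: 2888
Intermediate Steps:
r(q) = 2*q**2 (r(q) = q*(2*q) = 2*q**2)
k = 114 (k = 6*(1 + 2*3**2) = 6*(1 + 2*9) = 6*(1 + 18) = 6*19 = 114)
76*(p(k) - 75) = 76*((-1 + 114) - 75) = 76*(113 - 75) = 76*38 = 2888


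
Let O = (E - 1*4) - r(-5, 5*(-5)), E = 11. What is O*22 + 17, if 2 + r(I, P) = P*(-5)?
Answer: -2535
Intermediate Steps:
r(I, P) = -2 - 5*P (r(I, P) = -2 + P*(-5) = -2 - 5*P)
O = -116 (O = (11 - 1*4) - (-2 - 25*(-5)) = (11 - 4) - (-2 - 5*(-25)) = 7 - (-2 + 125) = 7 - 1*123 = 7 - 123 = -116)
O*22 + 17 = -116*22 + 17 = -2552 + 17 = -2535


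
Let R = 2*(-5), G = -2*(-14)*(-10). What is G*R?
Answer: 2800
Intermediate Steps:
G = -280 (G = 28*(-10) = -280)
R = -10
G*R = -280*(-10) = 2800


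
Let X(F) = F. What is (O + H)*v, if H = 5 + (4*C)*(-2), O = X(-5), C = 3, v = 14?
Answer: -336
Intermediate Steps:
O = -5
H = -19 (H = 5 + (4*3)*(-2) = 5 + 12*(-2) = 5 - 24 = -19)
(O + H)*v = (-5 - 19)*14 = -24*14 = -336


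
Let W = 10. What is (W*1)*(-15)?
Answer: -150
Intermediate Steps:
(W*1)*(-15) = (10*1)*(-15) = 10*(-15) = -150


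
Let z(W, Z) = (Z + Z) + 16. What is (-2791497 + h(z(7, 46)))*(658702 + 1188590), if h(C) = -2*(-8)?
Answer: -5156680519452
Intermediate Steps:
z(W, Z) = 16 + 2*Z (z(W, Z) = 2*Z + 16 = 16 + 2*Z)
h(C) = 16
(-2791497 + h(z(7, 46)))*(658702 + 1188590) = (-2791497 + 16)*(658702 + 1188590) = -2791481*1847292 = -5156680519452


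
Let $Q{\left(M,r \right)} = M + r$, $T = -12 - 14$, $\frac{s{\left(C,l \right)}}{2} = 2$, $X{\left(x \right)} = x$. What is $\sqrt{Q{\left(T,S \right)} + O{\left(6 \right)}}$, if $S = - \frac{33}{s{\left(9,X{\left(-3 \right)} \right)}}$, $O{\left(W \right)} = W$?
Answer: $\frac{i \sqrt{113}}{2} \approx 5.3151 i$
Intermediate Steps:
$s{\left(C,l \right)} = 4$ ($s{\left(C,l \right)} = 2 \cdot 2 = 4$)
$S = - \frac{33}{4} \approx -8.25$
$T = -26$
$\sqrt{Q{\left(T,S \right)} + O{\left(6 \right)}} = \sqrt{\left(-26 - \frac{33}{4}\right) + 6} = \sqrt{- \frac{137}{4} + 6} = \sqrt{- \frac{113}{4}} = \frac{i \sqrt{113}}{2}$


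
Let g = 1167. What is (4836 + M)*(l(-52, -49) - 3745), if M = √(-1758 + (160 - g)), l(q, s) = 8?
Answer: -18072132 - 3737*I*√2765 ≈ -1.8072e+7 - 1.965e+5*I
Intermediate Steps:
M = I*√2765 (M = √(-1758 + (160 - 1*1167)) = √(-1758 + (160 - 1167)) = √(-1758 - 1007) = √(-2765) = I*√2765 ≈ 52.583*I)
(4836 + M)*(l(-52, -49) - 3745) = (4836 + I*√2765)*(8 - 3745) = (4836 + I*√2765)*(-3737) = -18072132 - 3737*I*√2765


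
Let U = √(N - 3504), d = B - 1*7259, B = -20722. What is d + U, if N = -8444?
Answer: -27981 + 2*I*√2987 ≈ -27981.0 + 109.31*I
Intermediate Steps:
d = -27981 (d = -20722 - 1*7259 = -20722 - 7259 = -27981)
U = 2*I*√2987 (U = √(-8444 - 3504) = √(-11948) = 2*I*√2987 ≈ 109.31*I)
d + U = -27981 + 2*I*√2987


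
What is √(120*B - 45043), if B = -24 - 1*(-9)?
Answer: I*√46843 ≈ 216.43*I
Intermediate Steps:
B = -15 (B = -24 + 9 = -15)
√(120*B - 45043) = √(120*(-15) - 45043) = √(-1800 - 45043) = √(-46843) = I*√46843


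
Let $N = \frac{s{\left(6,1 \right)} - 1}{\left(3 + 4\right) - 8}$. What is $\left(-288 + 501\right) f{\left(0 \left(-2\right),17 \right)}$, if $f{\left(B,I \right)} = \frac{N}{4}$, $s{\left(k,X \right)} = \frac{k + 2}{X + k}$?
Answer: $- \frac{213}{28} \approx -7.6071$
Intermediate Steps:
$s{\left(k,X \right)} = \frac{2 + k}{X + k}$
$N = - \frac{1}{7}$ ($N = \frac{\frac{2 + 6}{1 + 6} - 1}{\left(3 + 4\right) - 8} = \frac{\frac{1}{7} \cdot 8 - 1}{7 - 8} = \frac{\frac{1}{7} \cdot 8 - 1}{-1} = \left(\frac{8}{7} - 1\right) \left(-1\right) = \frac{1}{7} \left(-1\right) = - \frac{1}{7} \approx -0.14286$)
$f{\left(B,I \right)} = - \frac{1}{28}$ ($f{\left(B,I \right)} = - \frac{1}{7 \cdot 4} = \left(- \frac{1}{7}\right) \frac{1}{4} = - \frac{1}{28}$)
$\left(-288 + 501\right) f{\left(0 \left(-2\right),17 \right)} = \left(-288 + 501\right) \left(- \frac{1}{28}\right) = 213 \left(- \frac{1}{28}\right) = - \frac{213}{28}$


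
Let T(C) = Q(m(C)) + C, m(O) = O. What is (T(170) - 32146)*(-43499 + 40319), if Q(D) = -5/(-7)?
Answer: 711769860/7 ≈ 1.0168e+8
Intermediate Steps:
Q(D) = 5/7 (Q(D) = -5*(-⅐) = 5/7)
T(C) = 5/7 + C
(T(170) - 32146)*(-43499 + 40319) = ((5/7 + 170) - 32146)*(-43499 + 40319) = (1195/7 - 32146)*(-3180) = -223827/7*(-3180) = 711769860/7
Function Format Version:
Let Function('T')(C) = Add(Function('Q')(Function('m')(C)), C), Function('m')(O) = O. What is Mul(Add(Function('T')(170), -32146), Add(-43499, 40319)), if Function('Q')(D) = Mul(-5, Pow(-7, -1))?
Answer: Rational(711769860, 7) ≈ 1.0168e+8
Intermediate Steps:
Function('Q')(D) = Rational(5, 7) (Function('Q')(D) = Mul(-5, Rational(-1, 7)) = Rational(5, 7))
Function('T')(C) = Add(Rational(5, 7), C)
Mul(Add(Function('T')(170), -32146), Add(-43499, 40319)) = Mul(Add(Add(Rational(5, 7), 170), -32146), Add(-43499, 40319)) = Mul(Add(Rational(1195, 7), -32146), -3180) = Mul(Rational(-223827, 7), -3180) = Rational(711769860, 7)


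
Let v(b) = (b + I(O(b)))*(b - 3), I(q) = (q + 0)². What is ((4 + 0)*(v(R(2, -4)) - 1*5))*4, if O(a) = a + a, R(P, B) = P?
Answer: -368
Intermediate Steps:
O(a) = 2*a
I(q) = q²
v(b) = (-3 + b)*(b + 4*b²) (v(b) = (b + (2*b)²)*(b - 3) = (b + 4*b²)*(-3 + b) = (-3 + b)*(b + 4*b²))
((4 + 0)*(v(R(2, -4)) - 1*5))*4 = ((4 + 0)*(2*(-3 - 11*2 + 4*2²) - 1*5))*4 = (4*(2*(-3 - 22 + 4*4) - 5))*4 = (4*(2*(-3 - 22 + 16) - 5))*4 = (4*(2*(-9) - 5))*4 = (4*(-18 - 5))*4 = (4*(-23))*4 = -92*4 = -368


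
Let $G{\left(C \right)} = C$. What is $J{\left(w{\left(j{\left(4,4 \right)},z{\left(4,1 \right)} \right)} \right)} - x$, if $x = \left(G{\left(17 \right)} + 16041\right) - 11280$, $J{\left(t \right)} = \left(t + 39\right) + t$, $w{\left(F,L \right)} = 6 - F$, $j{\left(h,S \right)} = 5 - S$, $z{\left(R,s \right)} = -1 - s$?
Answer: $-4729$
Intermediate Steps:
$J{\left(t \right)} = 39 + 2 t$ ($J{\left(t \right)} = \left(39 + t\right) + t = 39 + 2 t$)
$x = 4778$ ($x = \left(17 + 16041\right) - 11280 = 16058 - 11280 = 4778$)
$J{\left(w{\left(j{\left(4,4 \right)},z{\left(4,1 \right)} \right)} \right)} - x = \left(39 + 2 \left(6 - \left(5 - 4\right)\right)\right) - 4778 = \left(39 + 2 \left(6 - 1\right)\right) - 4778 = \left(39 + 2 \cdot 5\right) - 4778 = \left(39 + 10\right) - 4778 = 49 - 4778 = -4729$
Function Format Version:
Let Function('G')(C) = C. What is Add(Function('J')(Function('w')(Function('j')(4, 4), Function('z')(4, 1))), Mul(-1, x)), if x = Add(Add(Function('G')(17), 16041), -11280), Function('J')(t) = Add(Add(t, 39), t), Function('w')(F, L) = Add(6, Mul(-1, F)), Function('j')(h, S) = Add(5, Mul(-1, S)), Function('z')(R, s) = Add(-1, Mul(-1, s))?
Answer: -4729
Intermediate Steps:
Function('J')(t) = Add(39, Mul(2, t)) (Function('J')(t) = Add(Add(39, t), t) = Add(39, Mul(2, t)))
x = 4778 (x = Add(Add(17, 16041), -11280) = Add(16058, -11280) = 4778)
Add(Function('J')(Function('w')(Function('j')(4, 4), Function('z')(4, 1))), Mul(-1, x)) = Add(Add(39, Mul(2, Add(6, Mul(-1, Add(5, Mul(-1, 4)))))), Mul(-1, 4778)) = Add(Add(39, Mul(2, Add(6, Mul(-1, Add(5, -4))))), -4778) = Add(Add(39, Mul(2, Add(6, Mul(-1, 1)))), -4778) = Add(Add(39, Mul(2, Add(6, -1))), -4778) = Add(Add(39, Mul(2, 5)), -4778) = Add(Add(39, 10), -4778) = Add(49, -4778) = -4729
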